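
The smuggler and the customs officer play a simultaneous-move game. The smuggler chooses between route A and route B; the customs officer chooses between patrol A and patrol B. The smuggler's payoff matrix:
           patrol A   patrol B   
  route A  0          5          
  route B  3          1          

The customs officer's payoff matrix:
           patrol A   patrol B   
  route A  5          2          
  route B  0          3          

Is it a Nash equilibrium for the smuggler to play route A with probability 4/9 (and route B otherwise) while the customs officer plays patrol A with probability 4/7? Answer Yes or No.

No

Given the smuggler's mix p = 4/9, the customs officer's payoff from patrol A is 20/9 but from patrol B is 23/9. The customs officer strictly prefers patrol B, so the customs officer would not mix.
So the proposed profile is not a Nash equilibrium.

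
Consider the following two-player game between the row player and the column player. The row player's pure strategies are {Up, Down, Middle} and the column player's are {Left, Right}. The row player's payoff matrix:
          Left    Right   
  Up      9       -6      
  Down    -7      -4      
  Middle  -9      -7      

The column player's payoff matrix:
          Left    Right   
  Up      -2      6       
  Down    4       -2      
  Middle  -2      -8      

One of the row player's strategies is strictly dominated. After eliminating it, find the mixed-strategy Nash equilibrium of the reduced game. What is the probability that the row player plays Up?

The row player's strategy Middle is strictly dominated by Down: -7 > -9 and -4 > -7. Eliminate Middle.
The row player's mix must leave the column player indifferent between Left and Right.
  the column player's payoff from Left: p·(-2) + (1−p)·4 = -6p + 4
  the column player's payoff from Right: p·6 + (1−p)·(-2) = 8p - 2
  -6p + 4 = 8p - 2  ⇒  -14p = -6  ⇒  p = 3/7.

p = 3/7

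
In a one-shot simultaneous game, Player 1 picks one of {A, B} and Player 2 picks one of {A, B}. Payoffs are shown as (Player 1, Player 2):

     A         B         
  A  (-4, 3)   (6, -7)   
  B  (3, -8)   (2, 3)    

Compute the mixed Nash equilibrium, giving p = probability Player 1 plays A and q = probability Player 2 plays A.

p = 11/21, q = 4/11

Player 1's mix must leave Player 2 indifferent between A and B.
  Player 2's expected payoff from A: p·3 + (1−p)·(-8) = 11p - 8
  Player 2's expected payoff from B: p·(-7) + (1−p)·3 = -10p + 3
  11p - 8 = -10p + 3  ⇒  21p = 11  ⇒  p = 11/21.
Player 1's indifference between A and B determines Player 2's mixing probability q:
  Player 1's payoff to A: q·(-4) + (1−q)·6 = -10q + 6
  Player 1's payoff to B: q·3 + (1−q)·2 = q + 2
  -10q + 6 = q + 2  ⇒  -11q = -4  ⇒  q = 4/11.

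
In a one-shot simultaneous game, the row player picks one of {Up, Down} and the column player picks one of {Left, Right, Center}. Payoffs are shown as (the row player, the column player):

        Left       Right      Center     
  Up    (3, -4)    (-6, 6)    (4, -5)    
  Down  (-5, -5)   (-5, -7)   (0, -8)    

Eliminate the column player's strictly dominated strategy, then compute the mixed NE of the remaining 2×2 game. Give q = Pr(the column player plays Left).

q = 1/9

The column player's strategy Center is strictly dominated by Left: -4 > -5 and -5 > -8. Eliminate Center.
In a mixed equilibrium the row player is indifferent between Up and Down; this condition fixes q.
  the row player's payoff to Up: q·3 + (1−q)·(-6) = 9q - 6
  the row player's payoff to Down: q·(-5) + (1−q)·(-5) = -5
  9q - 6 = -5  ⇒  9q = 1  ⇒  q = 1/9.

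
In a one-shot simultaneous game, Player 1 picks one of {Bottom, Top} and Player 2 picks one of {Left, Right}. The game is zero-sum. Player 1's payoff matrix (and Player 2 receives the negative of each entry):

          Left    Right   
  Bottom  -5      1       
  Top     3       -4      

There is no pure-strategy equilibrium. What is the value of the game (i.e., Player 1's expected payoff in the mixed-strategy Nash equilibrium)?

Player 1's indifference between Bottom and Top determines Player 2's mixing probability q:
  Player 1's payoff to Bottom: q·(-5) + (1−q)·1 = -6q + 1
  Player 1's payoff to Top: q·3 + (1−q)·(-4) = 7q - 4
  -6q + 1 = 7q - 4  ⇒  -13q = -5  ⇒  q = 5/13.
The value is Player 1's expected payoff against this mix (using Bottom): (5/13)·(-5) + (8/13)·1 = -17/13.

v = -17/13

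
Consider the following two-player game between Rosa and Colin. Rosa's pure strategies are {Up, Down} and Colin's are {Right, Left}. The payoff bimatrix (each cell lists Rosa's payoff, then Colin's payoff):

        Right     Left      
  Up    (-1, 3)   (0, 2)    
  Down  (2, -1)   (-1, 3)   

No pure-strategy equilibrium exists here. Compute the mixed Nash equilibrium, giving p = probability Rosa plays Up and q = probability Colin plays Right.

p = 4/5, q = 1/4

Set Colin's expected payoff from Right equal to that from Left:
  Colin's payoff to Right: p·3 + (1−p)·(-1) = 4p - 1
  Colin's payoff to Left: p·2 + (1−p)·3 = -p + 3
  4p - 1 = -p + 3  ⇒  5p = 4  ⇒  p = 4/5.
Set Rosa's expected payoff from Up equal to that from Down:
  Rosa's payoff from Up: q·(-1) + (1−q)·0 = -q
  Rosa's payoff from Down: q·2 + (1−q)·(-1) = 3q - 1
  -q = 3q - 1  ⇒  -4q = -1  ⇒  q = 1/4.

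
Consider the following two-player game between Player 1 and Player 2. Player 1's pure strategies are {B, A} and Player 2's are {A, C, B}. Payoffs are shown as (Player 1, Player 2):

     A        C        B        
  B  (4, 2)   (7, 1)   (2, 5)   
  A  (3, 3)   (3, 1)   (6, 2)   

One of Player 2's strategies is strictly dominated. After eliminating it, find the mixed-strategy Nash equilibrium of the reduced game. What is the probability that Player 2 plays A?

q = 4/5

Player 2's strategy C is strictly dominated by A: 2 > 1 and 3 > 1. Eliminate C.
Set Player 1's expected payoff from B equal to that from A:
  Player 1's payoff to B: q·4 + (1−q)·2 = 2q + 2
  Player 1's payoff to A: q·3 + (1−q)·6 = -3q + 6
  2q + 2 = -3q + 6  ⇒  5q = 4  ⇒  q = 4/5.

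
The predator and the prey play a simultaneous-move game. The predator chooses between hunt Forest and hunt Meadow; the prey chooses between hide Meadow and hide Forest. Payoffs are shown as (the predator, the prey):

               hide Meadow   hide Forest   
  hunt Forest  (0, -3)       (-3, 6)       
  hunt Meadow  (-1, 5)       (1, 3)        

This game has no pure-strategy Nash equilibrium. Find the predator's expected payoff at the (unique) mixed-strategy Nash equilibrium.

The predator's indifference between hunt Forest and hunt Meadow determines the prey's mixing probability q:
  the predator's payoff to hunt Forest: q·0 + (1−q)·(-3) = 3q - 3
  the predator's payoff to hunt Meadow: q·(-1) + (1−q)·1 = -2q + 1
  3q - 3 = -2q + 1  ⇒  5q = 4  ⇒  q = 4/5.
At equilibrium the predator is indifferent across rows, so the predator's payoff equals the payoff from hunt Forest: (4/5)·0 + (1/5)·(-3) = -3/5.

-3/5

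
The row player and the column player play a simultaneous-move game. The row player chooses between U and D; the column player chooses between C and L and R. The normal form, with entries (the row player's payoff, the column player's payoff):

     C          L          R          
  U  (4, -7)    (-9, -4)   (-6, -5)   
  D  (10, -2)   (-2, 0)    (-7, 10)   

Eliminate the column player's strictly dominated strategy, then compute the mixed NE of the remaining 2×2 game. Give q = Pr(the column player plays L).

The column player's strategy C is strictly dominated by L: -4 > -7 and 0 > -2. Eliminate C.
The row player's indifference between U and D determines the column player's mixing probability q:
  the row player's payoff from U: q·(-9) + (1−q)·(-6) = -3q - 6
  the row player's payoff from D: q·(-2) + (1−q)·(-7) = 5q - 7
  -3q - 6 = 5q - 7  ⇒  -8q = -1  ⇒  q = 1/8.

q = 1/8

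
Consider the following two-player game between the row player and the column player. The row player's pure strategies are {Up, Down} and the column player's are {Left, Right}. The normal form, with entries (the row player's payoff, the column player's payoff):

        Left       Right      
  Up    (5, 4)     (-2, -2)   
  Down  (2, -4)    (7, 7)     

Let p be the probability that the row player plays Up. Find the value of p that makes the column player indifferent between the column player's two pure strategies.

In a mixed equilibrium the column player is indifferent between Left and Right; this condition fixes p.
  the column player's expected payoff from Left: p·4 + (1−p)·(-4) = 8p - 4
  the column player's expected payoff from Right: p·(-2) + (1−p)·7 = -9p + 7
  8p - 4 = -9p + 7  ⇒  17p = 11  ⇒  p = 11/17.

p = 11/17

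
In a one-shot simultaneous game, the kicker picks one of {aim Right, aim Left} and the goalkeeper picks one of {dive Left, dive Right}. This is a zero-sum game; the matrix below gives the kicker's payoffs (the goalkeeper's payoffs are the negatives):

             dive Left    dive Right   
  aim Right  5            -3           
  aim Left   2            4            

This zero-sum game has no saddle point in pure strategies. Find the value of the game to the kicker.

For the kicker to be willing to mix, the kicker must be indifferent between aim Right and aim Left, which pins down the goalkeeper's mix.
  the kicker's expected payoff from aim Right: q·5 + (1−q)·(-3) = 8q - 3
  the kicker's expected payoff from aim Left: q·2 + (1−q)·4 = -2q + 4
  8q - 3 = -2q + 4  ⇒  10q = 7  ⇒  q = 7/10.
The value is the kicker's expected payoff against this mix (using aim Right): (7/10)·5 + (3/10)·(-3) = 13/5.

v = 13/5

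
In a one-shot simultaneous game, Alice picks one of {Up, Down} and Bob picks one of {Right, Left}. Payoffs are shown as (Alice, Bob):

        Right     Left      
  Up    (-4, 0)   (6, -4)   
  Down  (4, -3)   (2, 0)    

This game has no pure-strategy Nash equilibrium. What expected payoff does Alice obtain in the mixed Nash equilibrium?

Alice's indifference between Up and Down determines Bob's mixing probability q:
  Alice's expected payoff from Up: q·(-4) + (1−q)·6 = -10q + 6
  Alice's expected payoff from Down: q·4 + (1−q)·2 = 2q + 2
  -10q + 6 = 2q + 2  ⇒  -12q = -4  ⇒  q = 1/3.
At equilibrium Alice is indifferent across rows, so Alice's payoff equals the payoff from Up: (1/3)·(-4) + (2/3)·6 = 8/3.

8/3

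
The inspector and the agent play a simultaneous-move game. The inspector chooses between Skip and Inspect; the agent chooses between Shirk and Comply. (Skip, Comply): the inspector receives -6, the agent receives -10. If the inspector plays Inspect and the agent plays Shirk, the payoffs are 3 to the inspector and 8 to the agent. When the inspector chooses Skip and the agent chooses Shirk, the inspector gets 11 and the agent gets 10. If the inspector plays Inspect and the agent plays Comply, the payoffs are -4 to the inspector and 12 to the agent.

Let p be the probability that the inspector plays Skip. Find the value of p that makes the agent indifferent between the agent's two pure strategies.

The agent's indifference between Shirk and Comply determines the inspector's mixing probability p:
  the agent's expected payoff from Shirk: p·10 + (1−p)·8 = 2p + 8
  the agent's expected payoff from Comply: p·(-10) + (1−p)·12 = -22p + 12
  2p + 8 = -22p + 12  ⇒  24p = 4  ⇒  p = 1/6.

p = 1/6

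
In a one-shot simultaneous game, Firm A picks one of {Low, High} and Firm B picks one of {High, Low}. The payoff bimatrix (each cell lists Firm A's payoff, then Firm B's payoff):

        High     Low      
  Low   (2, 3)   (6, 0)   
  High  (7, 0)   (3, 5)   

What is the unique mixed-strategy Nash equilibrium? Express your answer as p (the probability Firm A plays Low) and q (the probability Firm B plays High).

p = 5/8, q = 3/8

Firm A's mix must leave Firm B indifferent between High and Low.
  Firm B's expected payoff from High: p·3 + (1−p)·0 = 3p
  Firm B's expected payoff from Low: p·0 + (1−p)·5 = -5p + 5
  3p = -5p + 5  ⇒  8p = 5  ⇒  p = 5/8.
Set Firm A's expected payoff from Low equal to that from High:
  Firm A's expected payoff from Low: q·2 + (1−q)·6 = -4q + 6
  Firm A's expected payoff from High: q·7 + (1−q)·3 = 4q + 3
  -4q + 6 = 4q + 3  ⇒  -8q = -3  ⇒  q = 3/8.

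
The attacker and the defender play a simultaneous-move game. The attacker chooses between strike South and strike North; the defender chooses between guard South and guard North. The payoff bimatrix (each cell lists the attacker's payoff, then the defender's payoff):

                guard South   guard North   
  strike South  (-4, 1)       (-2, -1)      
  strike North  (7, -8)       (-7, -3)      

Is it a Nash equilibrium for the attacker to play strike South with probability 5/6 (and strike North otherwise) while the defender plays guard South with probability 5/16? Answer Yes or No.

No

Given the attacker's mix p = 5/6, the defender's payoff from guard South is -1/2 but from guard North is -4/3. The defender strictly prefers guard South, so the defender would not mix.
So the proposed profile is not a Nash equilibrium.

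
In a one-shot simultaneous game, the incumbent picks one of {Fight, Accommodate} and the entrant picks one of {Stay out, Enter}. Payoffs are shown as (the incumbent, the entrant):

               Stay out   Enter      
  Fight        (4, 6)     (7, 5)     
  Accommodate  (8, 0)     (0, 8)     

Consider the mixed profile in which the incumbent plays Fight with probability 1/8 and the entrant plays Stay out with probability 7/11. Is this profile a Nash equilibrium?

Given the incumbent's mix p = 1/8, the entrant's payoff from Stay out is 3/4 but from Enter is 61/8. The entrant strictly prefers Enter, so the entrant would not mix.
So the proposed profile is not a Nash equilibrium.

No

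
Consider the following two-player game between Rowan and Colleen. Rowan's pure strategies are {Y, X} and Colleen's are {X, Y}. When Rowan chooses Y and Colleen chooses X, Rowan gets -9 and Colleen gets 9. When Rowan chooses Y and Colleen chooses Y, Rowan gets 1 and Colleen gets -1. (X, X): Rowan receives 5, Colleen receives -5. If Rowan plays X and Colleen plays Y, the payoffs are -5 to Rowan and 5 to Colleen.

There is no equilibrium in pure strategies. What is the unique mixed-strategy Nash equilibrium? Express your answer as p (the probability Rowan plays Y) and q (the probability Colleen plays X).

Rowan's mix must leave Colleen indifferent between X and Y.
  Colleen's expected payoff from X: p·9 + (1−p)·(-5) = 14p - 5
  Colleen's expected payoff from Y: p·(-1) + (1−p)·5 = -6p + 5
  14p - 5 = -6p + 5  ⇒  20p = 10  ⇒  p = 1/2.
For Rowan to be willing to mix, Rowan must be indifferent between Y and X, which pins down Colleen's mix.
  Rowan's payoff to Y: q·(-9) + (1−q)·1 = -10q + 1
  Rowan's payoff to X: q·5 + (1−q)·(-5) = 10q - 5
  -10q + 1 = 10q - 5  ⇒  -20q = -6  ⇒  q = 3/10.

p = 1/2, q = 3/10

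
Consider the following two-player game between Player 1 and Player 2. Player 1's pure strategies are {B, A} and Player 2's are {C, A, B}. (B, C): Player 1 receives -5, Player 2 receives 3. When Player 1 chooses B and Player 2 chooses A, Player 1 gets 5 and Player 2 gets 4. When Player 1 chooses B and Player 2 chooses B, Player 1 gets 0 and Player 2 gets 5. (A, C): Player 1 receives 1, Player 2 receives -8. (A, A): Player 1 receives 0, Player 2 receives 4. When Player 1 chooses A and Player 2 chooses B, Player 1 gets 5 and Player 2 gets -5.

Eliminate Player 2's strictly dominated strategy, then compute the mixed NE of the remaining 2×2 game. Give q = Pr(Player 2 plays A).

q = 1/2

Player 2's strategy C is strictly dominated by B: 5 > 3 and -5 > -8. Eliminate C.
For Player 1 to be willing to mix, Player 1 must be indifferent between B and A, which pins down Player 2's mix.
  Player 1's expected payoff from B: q·5 + (1−q)·0 = 5q
  Player 1's expected payoff from A: q·0 + (1−q)·5 = -5q + 5
  5q = -5q + 5  ⇒  10q = 5  ⇒  q = 1/2.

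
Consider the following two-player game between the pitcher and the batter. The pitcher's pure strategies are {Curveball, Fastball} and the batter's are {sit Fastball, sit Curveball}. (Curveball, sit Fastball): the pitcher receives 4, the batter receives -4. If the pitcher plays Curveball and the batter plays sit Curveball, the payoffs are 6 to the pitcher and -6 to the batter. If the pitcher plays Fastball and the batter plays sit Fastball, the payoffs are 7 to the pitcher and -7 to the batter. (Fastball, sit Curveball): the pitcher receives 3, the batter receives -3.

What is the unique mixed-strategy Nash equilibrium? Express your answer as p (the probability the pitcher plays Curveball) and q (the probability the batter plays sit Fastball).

p = 2/3, q = 1/2

The batter's indifference between sit Fastball and sit Curveball determines the pitcher's mixing probability p:
  the batter's expected payoff from sit Fastball: p·(-4) + (1−p)·(-7) = 3p - 7
  the batter's expected payoff from sit Curveball: p·(-6) + (1−p)·(-3) = -3p - 3
  3p - 7 = -3p - 3  ⇒  6p = 4  ⇒  p = 2/3.
The batter's mix must leave the pitcher indifferent between Curveball and Fastball.
  the pitcher's payoff from Curveball: q·4 + (1−q)·6 = -2q + 6
  the pitcher's payoff from Fastball: q·7 + (1−q)·3 = 4q + 3
  -2q + 6 = 4q + 3  ⇒  -6q = -3  ⇒  q = 1/2.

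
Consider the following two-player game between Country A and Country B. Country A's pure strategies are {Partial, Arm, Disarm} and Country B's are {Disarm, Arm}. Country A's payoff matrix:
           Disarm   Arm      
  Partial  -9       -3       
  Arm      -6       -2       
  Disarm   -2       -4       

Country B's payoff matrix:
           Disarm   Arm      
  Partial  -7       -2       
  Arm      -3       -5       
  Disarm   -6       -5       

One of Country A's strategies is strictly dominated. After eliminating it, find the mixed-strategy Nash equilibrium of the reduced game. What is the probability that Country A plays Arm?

Country A's strategy Partial is strictly dominated by Arm: -6 > -9 and -2 > -3. Eliminate Partial.
For Country B to be willing to mix, Country B must be indifferent between Disarm and Arm, which pins down Country A's mix.
  Country B's expected payoff from Disarm: p·(-3) + (1−p)·(-6) = 3p - 6
  Country B's expected payoff from Arm: p·(-5) + (1−p)·(-5) = -5
  3p - 6 = -5  ⇒  3p = 1  ⇒  p = 1/3.

p = 1/3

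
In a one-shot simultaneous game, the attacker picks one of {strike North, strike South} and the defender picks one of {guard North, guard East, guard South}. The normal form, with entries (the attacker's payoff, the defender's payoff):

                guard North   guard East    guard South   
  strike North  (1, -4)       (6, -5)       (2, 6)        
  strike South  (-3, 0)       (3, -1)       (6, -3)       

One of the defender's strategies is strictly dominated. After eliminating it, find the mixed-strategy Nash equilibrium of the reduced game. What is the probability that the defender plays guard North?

The defender's strategy guard East is strictly dominated by guard North: -4 > -5 and 0 > -1. Eliminate guard East.
In a mixed equilibrium the attacker is indifferent between strike North and strike South; this condition fixes q.
  the attacker's expected payoff from strike North: q·1 + (1−q)·2 = -q + 2
  the attacker's expected payoff from strike South: q·(-3) + (1−q)·6 = -9q + 6
  -q + 2 = -9q + 6  ⇒  8q = 4  ⇒  q = 1/2.

q = 1/2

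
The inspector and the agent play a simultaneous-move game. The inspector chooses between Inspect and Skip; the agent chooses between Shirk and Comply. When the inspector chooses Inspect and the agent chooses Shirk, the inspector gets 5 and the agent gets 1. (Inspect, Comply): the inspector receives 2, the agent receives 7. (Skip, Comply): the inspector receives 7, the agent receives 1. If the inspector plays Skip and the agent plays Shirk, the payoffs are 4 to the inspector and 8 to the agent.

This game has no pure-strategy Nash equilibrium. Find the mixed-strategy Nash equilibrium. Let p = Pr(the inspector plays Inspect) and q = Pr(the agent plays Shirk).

The inspector's mix must leave the agent indifferent between Shirk and Comply.
  the agent's payoff to Shirk: p·1 + (1−p)·8 = -7p + 8
  the agent's payoff to Comply: p·7 + (1−p)·1 = 6p + 1
  -7p + 8 = 6p + 1  ⇒  -13p = -7  ⇒  p = 7/13.
For the inspector to be willing to mix, the inspector must be indifferent between Inspect and Skip, which pins down the agent's mix.
  the inspector's payoff to Inspect: q·5 + (1−q)·2 = 3q + 2
  the inspector's payoff to Skip: q·4 + (1−q)·7 = -3q + 7
  3q + 2 = -3q + 7  ⇒  6q = 5  ⇒  q = 5/6.

p = 7/13, q = 5/6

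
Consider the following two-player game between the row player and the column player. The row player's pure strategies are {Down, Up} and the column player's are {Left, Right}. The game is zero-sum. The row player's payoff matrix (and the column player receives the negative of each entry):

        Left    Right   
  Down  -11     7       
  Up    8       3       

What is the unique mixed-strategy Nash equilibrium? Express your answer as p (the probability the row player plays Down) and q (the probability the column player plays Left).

p = 5/23, q = 4/23

Set the column player's expected payoff from Left equal to that from Right:
  the column player's payoff to Left: p·11 + (1−p)·(-8) = 19p - 8
  the column player's payoff to Right: p·(-7) + (1−p)·(-3) = -4p - 3
  19p - 8 = -4p - 3  ⇒  23p = 5  ⇒  p = 5/23.
Set the row player's expected payoff from Down equal to that from Up:
  the row player's payoff from Down: q·(-11) + (1−q)·7 = -18q + 7
  the row player's payoff from Up: q·8 + (1−q)·3 = 5q + 3
  -18q + 7 = 5q + 3  ⇒  -23q = -4  ⇒  q = 4/23.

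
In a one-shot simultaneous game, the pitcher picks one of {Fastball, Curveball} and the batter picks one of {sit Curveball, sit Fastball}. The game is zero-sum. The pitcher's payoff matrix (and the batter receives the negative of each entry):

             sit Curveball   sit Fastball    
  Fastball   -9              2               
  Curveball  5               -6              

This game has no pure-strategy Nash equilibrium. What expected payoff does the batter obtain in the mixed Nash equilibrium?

2

The pitcher's mix must leave the batter indifferent between sit Curveball and sit Fastball.
  the batter's payoff to sit Curveball: p·9 + (1−p)·(-5) = 14p - 5
  the batter's payoff to sit Fastball: p·(-2) + (1−p)·6 = -8p + 6
  14p - 5 = -8p + 6  ⇒  22p = 11  ⇒  p = 1/2.
At equilibrium the batter is indifferent across columns, so the batter's payoff equals the payoff from sit Curveball: (1/2)·9 + (1/2)·(-5) = 2.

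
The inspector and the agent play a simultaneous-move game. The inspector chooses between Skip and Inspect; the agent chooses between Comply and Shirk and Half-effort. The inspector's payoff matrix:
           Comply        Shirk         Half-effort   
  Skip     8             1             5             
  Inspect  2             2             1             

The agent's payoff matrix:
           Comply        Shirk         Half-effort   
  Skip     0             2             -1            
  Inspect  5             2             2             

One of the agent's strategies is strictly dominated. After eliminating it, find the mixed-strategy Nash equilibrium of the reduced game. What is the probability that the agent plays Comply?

q = 1/7

The agent's strategy Half-effort is strictly dominated by Comply: 0 > -1 and 5 > 2. Eliminate Half-effort.
Set the inspector's expected payoff from Skip equal to that from Inspect:
  the inspector's expected payoff from Skip: q·8 + (1−q)·1 = 7q + 1
  the inspector's expected payoff from Inspect: q·2 + (1−q)·2 = 2
  7q + 1 = 2  ⇒  7q = 1  ⇒  q = 1/7.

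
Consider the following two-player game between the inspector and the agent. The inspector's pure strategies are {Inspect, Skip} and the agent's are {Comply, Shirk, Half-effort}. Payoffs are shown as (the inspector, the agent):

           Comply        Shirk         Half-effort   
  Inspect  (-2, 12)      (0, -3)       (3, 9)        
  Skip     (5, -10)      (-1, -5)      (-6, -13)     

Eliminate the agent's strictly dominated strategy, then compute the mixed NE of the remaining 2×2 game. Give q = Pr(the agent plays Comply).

The agent's strategy Half-effort is strictly dominated by Comply: 12 > 9 and -10 > -13. Eliminate Half-effort.
In a mixed equilibrium the inspector is indifferent between Inspect and Skip; this condition fixes q.
  the inspector's payoff from Inspect: q·(-2) + (1−q)·0 = -2q
  the inspector's payoff from Skip: q·5 + (1−q)·(-1) = 6q - 1
  -2q = 6q - 1  ⇒  -8q = -1  ⇒  q = 1/8.

q = 1/8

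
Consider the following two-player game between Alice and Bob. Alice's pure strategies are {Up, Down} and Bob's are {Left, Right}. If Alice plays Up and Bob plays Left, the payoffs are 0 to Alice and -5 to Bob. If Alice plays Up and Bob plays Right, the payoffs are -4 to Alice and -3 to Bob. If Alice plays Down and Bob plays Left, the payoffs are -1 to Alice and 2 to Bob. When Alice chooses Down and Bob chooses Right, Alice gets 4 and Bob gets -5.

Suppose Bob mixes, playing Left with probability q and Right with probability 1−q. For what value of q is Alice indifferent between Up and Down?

Alice's indifference between Up and Down determines Bob's mixing probability q:
  Alice's expected payoff from Up: q·0 + (1−q)·(-4) = 4q - 4
  Alice's expected payoff from Down: q·(-1) + (1−q)·4 = -5q + 4
  4q - 4 = -5q + 4  ⇒  9q = 8  ⇒  q = 8/9.

q = 8/9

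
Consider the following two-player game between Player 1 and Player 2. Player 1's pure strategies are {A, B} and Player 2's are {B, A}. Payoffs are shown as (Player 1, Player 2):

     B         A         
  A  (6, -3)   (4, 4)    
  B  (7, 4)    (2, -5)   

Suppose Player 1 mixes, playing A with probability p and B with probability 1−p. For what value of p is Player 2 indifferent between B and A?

p = 9/16

For Player 2 to be willing to mix, Player 2 must be indifferent between B and A, which pins down Player 1's mix.
  Player 2's payoff to B: p·(-3) + (1−p)·4 = -7p + 4
  Player 2's payoff to A: p·4 + (1−p)·(-5) = 9p - 5
  -7p + 4 = 9p - 5  ⇒  -16p = -9  ⇒  p = 9/16.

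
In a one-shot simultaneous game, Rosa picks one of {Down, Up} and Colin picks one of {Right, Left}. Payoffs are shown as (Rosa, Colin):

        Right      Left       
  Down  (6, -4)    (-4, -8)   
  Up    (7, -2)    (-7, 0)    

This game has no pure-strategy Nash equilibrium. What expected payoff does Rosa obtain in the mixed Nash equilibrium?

Colin's mix must leave Rosa indifferent between Down and Up.
  Rosa's payoff to Down: q·6 + (1−q)·(-4) = 10q - 4
  Rosa's payoff to Up: q·7 + (1−q)·(-7) = 14q - 7
  10q - 4 = 14q - 7  ⇒  -4q = -3  ⇒  q = 3/4.
At equilibrium Rosa is indifferent across rows, so Rosa's payoff equals the payoff from Down: (3/4)·6 + (1/4)·(-4) = 7/2.

7/2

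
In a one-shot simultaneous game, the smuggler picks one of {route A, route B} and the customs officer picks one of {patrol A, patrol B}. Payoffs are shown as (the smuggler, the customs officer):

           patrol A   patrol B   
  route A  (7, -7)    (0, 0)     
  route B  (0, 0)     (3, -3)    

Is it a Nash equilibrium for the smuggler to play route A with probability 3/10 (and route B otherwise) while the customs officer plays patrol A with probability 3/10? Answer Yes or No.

Check the customs officer's indifference given the smuggler's mix p = 3/10:
  payoff from patrol A = -21/10; payoff from patrol B = -21/10 — equal.
Check the smuggler's indifference given the customs officer's mix q = 3/10:
  payoff from route A = 21/10; payoff from route B = 21/10 — equal.
Both players are indifferent, so neither can profitably deviate.

Yes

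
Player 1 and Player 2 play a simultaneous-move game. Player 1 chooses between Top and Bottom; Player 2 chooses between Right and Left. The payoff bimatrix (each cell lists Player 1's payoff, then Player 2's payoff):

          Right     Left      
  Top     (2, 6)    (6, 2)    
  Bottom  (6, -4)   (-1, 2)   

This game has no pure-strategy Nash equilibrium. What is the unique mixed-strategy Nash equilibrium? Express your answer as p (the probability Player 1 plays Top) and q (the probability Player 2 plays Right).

p = 3/5, q = 7/11

Player 2's indifference between Right and Left determines Player 1's mixing probability p:
  Player 2's payoff to Right: p·6 + (1−p)·(-4) = 10p - 4
  Player 2's payoff to Left: p·2 + (1−p)·2 = 2
  10p - 4 = 2  ⇒  10p = 6  ⇒  p = 3/5.
In a mixed equilibrium Player 1 is indifferent between Top and Bottom; this condition fixes q.
  Player 1's payoff from Top: q·2 + (1−q)·6 = -4q + 6
  Player 1's payoff from Bottom: q·6 + (1−q)·(-1) = 7q - 1
  -4q + 6 = 7q - 1  ⇒  -11q = -7  ⇒  q = 7/11.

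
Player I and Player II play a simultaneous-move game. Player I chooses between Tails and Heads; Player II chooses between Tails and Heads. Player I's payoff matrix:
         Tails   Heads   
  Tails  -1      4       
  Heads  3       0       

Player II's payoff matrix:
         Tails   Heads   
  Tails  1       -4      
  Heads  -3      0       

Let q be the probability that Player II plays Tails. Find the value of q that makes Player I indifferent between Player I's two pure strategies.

Set Player I's expected payoff from Tails equal to that from Heads:
  Player I's payoff to Tails: q·(-1) + (1−q)·4 = -5q + 4
  Player I's payoff to Heads: q·3 + (1−q)·0 = 3q
  -5q + 4 = 3q  ⇒  -8q = -4  ⇒  q = 1/2.

q = 1/2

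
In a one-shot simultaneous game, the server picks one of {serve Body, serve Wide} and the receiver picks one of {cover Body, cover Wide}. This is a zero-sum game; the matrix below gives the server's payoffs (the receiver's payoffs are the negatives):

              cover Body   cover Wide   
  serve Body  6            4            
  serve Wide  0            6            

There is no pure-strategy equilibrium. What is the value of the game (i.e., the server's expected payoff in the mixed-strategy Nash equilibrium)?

Set the server's expected payoff from serve Body equal to that from serve Wide:
  the server's expected payoff from serve Body: q·6 + (1−q)·4 = 2q + 4
  the server's expected payoff from serve Wide: q·0 + (1−q)·6 = -6q + 6
  2q + 4 = -6q + 6  ⇒  8q = 2  ⇒  q = 1/4.
The value is the server's expected payoff against this mix (using serve Body): (1/4)·6 + (3/4)·4 = 9/2.

v = 9/2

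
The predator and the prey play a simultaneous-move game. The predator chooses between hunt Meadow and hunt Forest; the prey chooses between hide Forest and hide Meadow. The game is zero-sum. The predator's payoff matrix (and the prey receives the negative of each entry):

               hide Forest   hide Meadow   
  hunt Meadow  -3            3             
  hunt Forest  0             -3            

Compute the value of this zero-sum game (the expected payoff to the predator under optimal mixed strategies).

Set the predator's expected payoff from hunt Meadow equal to that from hunt Forest:
  the predator's payoff from hunt Meadow: q·(-3) + (1−q)·3 = -6q + 3
  the predator's payoff from hunt Forest: q·0 + (1−q)·(-3) = 3q - 3
  -6q + 3 = 3q - 3  ⇒  -9q = -6  ⇒  q = 2/3.
The value is the predator's expected payoff against this mix (using hunt Meadow): (2/3)·(-3) + (1/3)·3 = -1.

v = -1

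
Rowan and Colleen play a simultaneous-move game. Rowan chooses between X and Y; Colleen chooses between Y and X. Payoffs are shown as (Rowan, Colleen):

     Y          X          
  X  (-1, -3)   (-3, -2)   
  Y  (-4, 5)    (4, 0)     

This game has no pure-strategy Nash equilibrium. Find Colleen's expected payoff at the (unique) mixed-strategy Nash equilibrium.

-5/3

Rowan's mix must leave Colleen indifferent between Y and X.
  Colleen's payoff to Y: p·(-3) + (1−p)·5 = -8p + 5
  Colleen's payoff to X: p·(-2) + (1−p)·0 = -2p
  -8p + 5 = -2p  ⇒  -6p = -5  ⇒  p = 5/6.
At equilibrium Colleen is indifferent across columns, so Colleen's payoff equals the payoff from Y: (5/6)·(-3) + (1/6)·5 = -5/3.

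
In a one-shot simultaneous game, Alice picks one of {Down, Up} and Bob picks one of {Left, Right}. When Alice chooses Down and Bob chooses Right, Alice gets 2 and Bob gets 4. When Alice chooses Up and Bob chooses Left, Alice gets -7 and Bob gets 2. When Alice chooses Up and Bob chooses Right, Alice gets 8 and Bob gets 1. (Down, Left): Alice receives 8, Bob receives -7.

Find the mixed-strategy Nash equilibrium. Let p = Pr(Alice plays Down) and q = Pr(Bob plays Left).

p = 1/12, q = 2/7

Bob's indifference between Left and Right determines Alice's mixing probability p:
  Bob's expected payoff from Left: p·(-7) + (1−p)·2 = -9p + 2
  Bob's expected payoff from Right: p·4 + (1−p)·1 = 3p + 1
  -9p + 2 = 3p + 1  ⇒  -12p = -1  ⇒  p = 1/12.
In a mixed equilibrium Alice is indifferent between Down and Up; this condition fixes q.
  Alice's payoff from Down: q·8 + (1−q)·2 = 6q + 2
  Alice's payoff from Up: q·(-7) + (1−q)·8 = -15q + 8
  6q + 2 = -15q + 8  ⇒  21q = 6  ⇒  q = 2/7.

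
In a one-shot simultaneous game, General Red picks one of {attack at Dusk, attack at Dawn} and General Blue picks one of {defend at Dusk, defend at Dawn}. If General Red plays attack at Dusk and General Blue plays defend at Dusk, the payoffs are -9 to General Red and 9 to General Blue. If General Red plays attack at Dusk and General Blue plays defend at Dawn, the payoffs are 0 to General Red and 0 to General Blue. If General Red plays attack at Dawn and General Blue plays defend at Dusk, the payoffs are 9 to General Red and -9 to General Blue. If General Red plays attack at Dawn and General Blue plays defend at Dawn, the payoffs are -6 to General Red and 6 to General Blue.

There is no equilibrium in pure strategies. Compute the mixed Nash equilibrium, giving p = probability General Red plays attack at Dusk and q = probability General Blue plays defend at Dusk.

p = 5/8, q = 1/4

For General Blue to be willing to mix, General Blue must be indifferent between defend at Dusk and defend at Dawn, which pins down General Red's mix.
  General Blue's payoff from defend at Dusk: p·9 + (1−p)·(-9) = 18p - 9
  General Blue's payoff from defend at Dawn: p·0 + (1−p)·6 = -6p + 6
  18p - 9 = -6p + 6  ⇒  24p = 15  ⇒  p = 5/8.
In a mixed equilibrium General Red is indifferent between attack at Dusk and attack at Dawn; this condition fixes q.
  General Red's payoff from attack at Dusk: q·(-9) + (1−q)·0 = -9q
  General Red's payoff from attack at Dawn: q·9 + (1−q)·(-6) = 15q - 6
  -9q = 15q - 6  ⇒  -24q = -6  ⇒  q = 1/4.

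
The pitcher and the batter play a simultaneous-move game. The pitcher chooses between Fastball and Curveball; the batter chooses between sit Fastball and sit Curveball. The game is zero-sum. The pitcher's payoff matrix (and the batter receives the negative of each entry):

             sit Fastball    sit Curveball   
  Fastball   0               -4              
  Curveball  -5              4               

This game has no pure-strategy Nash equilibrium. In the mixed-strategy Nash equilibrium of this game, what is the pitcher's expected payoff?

In a mixed equilibrium the pitcher is indifferent between Fastball and Curveball; this condition fixes q.
  the pitcher's payoff to Fastball: q·0 + (1−q)·(-4) = 4q - 4
  the pitcher's payoff to Curveball: q·(-5) + (1−q)·4 = -9q + 4
  4q - 4 = -9q + 4  ⇒  13q = 8  ⇒  q = 8/13.
At equilibrium the pitcher is indifferent across rows, so the pitcher's payoff equals the payoff from Fastball: (8/13)·0 + (5/13)·(-4) = -20/13.

-20/13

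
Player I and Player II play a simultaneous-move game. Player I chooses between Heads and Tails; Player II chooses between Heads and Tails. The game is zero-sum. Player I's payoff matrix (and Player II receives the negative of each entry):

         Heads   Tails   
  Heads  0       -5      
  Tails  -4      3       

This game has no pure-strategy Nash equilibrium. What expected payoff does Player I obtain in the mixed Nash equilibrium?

-5/3

Player I's indifference between Heads and Tails determines Player II's mixing probability q:
  Player I's expected payoff from Heads: q·0 + (1−q)·(-5) = 5q - 5
  Player I's expected payoff from Tails: q·(-4) + (1−q)·3 = -7q + 3
  5q - 5 = -7q + 3  ⇒  12q = 8  ⇒  q = 2/3.
At equilibrium Player I is indifferent across rows, so Player I's payoff equals the payoff from Heads: (2/3)·0 + (1/3)·(-5) = -5/3.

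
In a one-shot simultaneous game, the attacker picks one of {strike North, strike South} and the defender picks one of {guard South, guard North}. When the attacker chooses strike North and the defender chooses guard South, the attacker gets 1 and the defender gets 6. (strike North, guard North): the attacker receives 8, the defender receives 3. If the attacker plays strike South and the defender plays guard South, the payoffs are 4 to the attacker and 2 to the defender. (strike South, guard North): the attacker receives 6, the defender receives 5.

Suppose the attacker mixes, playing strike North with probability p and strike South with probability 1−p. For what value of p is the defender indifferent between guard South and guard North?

In a mixed equilibrium the defender is indifferent between guard South and guard North; this condition fixes p.
  the defender's payoff to guard South: p·6 + (1−p)·2 = 4p + 2
  the defender's payoff to guard North: p·3 + (1−p)·5 = -2p + 5
  4p + 2 = -2p + 5  ⇒  6p = 3  ⇒  p = 1/2.

p = 1/2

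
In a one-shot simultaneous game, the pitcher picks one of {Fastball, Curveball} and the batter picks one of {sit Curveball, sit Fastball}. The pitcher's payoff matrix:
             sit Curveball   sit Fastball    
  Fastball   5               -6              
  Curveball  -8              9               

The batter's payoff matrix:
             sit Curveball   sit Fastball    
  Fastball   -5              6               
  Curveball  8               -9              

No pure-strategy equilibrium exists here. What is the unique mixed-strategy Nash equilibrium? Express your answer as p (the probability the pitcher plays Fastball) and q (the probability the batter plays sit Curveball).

Set the batter's expected payoff from sit Curveball equal to that from sit Fastball:
  the batter's payoff to sit Curveball: p·(-5) + (1−p)·8 = -13p + 8
  the batter's payoff to sit Fastball: p·6 + (1−p)·(-9) = 15p - 9
  -13p + 8 = 15p - 9  ⇒  -28p = -17  ⇒  p = 17/28.
For the pitcher to be willing to mix, the pitcher must be indifferent between Fastball and Curveball, which pins down the batter's mix.
  the pitcher's payoff from Fastball: q·5 + (1−q)·(-6) = 11q - 6
  the pitcher's payoff from Curveball: q·(-8) + (1−q)·9 = -17q + 9
  11q - 6 = -17q + 9  ⇒  28q = 15  ⇒  q = 15/28.

p = 17/28, q = 15/28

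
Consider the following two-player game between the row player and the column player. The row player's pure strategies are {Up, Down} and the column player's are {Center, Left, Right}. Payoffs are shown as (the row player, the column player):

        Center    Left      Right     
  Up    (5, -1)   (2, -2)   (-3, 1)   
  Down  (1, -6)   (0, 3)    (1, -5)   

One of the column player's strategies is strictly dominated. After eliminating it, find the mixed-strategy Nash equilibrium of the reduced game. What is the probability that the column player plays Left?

q = 2/3

The column player's strategy Center is strictly dominated by Right: 1 > -1 and -5 > -6. Eliminate Center.
For the row player to be willing to mix, the row player must be indifferent between Up and Down, which pins down the column player's mix.
  the row player's payoff from Up: q·2 + (1−q)·(-3) = 5q - 3
  the row player's payoff from Down: q·0 + (1−q)·1 = -q + 1
  5q - 3 = -q + 1  ⇒  6q = 4  ⇒  q = 2/3.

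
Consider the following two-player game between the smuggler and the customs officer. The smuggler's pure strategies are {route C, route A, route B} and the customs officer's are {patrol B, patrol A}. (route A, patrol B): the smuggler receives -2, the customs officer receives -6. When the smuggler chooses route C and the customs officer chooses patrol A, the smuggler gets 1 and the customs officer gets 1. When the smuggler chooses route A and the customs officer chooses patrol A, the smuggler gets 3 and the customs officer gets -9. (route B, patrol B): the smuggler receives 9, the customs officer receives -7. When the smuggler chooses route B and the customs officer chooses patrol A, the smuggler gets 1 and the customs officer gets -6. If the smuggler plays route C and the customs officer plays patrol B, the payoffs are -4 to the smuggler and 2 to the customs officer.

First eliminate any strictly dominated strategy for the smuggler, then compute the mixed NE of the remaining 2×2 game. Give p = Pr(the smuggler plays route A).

p = 1/4

The smuggler's strategy route C is strictly dominated by route A: -2 > -4 and 3 > 1. Eliminate route C.
The customs officer's indifference between patrol B and patrol A determines the smuggler's mixing probability p:
  the customs officer's expected payoff from patrol B: p·(-6) + (1−p)·(-7) = p - 7
  the customs officer's expected payoff from patrol A: p·(-9) + (1−p)·(-6) = -3p - 6
  p - 7 = -3p - 6  ⇒  4p = 1  ⇒  p = 1/4.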